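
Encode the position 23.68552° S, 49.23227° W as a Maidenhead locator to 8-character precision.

Add 180° to longitude and 90° to latitude: 130.76773, 66.31448.
Field: lon ⌊130.76773/20⌋ = 6 → G; lat ⌊66.31448/10⌋ = 6 → G.
Square: lon ⌊10.76773/2⌋ = 5; lat ⌊6.31448/1⌋ = 6.
Subsquare: lon ⌊0.76773/0.0833333⌋ = 9 → j; lat ⌊0.31448/0.0416667⌋ = 7 → h.
Extended square: lon ⌊0.01773/0.00833333⌋ = 2; lat ⌊0.02281/0.00416667⌋ = 5.

GG56jh25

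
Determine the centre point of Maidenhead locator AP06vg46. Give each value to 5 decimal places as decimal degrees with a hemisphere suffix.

Field A=0, P=15: +0·20° lon, +15·10° lat → SW at lon -180°, lat 60°.
Square 0, 6: +0·2° lon, +6·1° lat → SW at lon -180°, lat 66°.
Subsquare v=21, g=6: +21·0.0833333° lon, +6·0.0416667° lat → SW at lon -178.25°, lat 66.25°.
Extended square 4, 6: +4·0.00833333° lon, +6·0.00416667° lat → SW at lon -178.217°, lat 66.275°.
Cell spans 0.00833333° lon × 0.00416667° lat. Centre is SW corner plus half of each.
latitude 66.27708° N, longitude 178.21250° W.

66.27708° N, 178.21250° W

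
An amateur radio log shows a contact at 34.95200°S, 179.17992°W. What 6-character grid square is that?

Offset from 180°W / 90°S: lon 0.8201°, lat 55.0480°.
Field (20°×10°, letters A–R): lon ⌊0.8201/20⌋ = 0 → A; lat ⌊55.0480/10⌋ = 5 → F.
Square (2°×1°, digits 0–9): lon ⌊0.8201/2⌋ = 0; lat ⌊5.0480/1⌋ = 5.
Subsquare (5′×2.5′, letters a–x): lon ⌊0.8201/0.0833333⌋ = 9 → j; lat ⌊0.0480/0.0416667⌋ = 1 → b.

AF05jb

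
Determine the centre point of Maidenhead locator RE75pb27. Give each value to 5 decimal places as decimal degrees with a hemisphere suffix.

44.92708° S, 175.27083° E

Field R=17, E=4: +17·20° lon, +4·10° lat → SW at lon 160°, lat -50°.
Square 7, 5: +7·2° lon, +5·1° lat → SW at lon 174°, lat -45°.
Subsquare p=15, b=1: +15·0.0833333° lon, +1·0.0416667° lat → SW at lon 175.25°, lat -44.9583°.
Extended square 2, 7: +2·0.00833333° lon, +7·0.00416667° lat → SW at lon 175.267°, lat -44.9292°.
Cell spans 0.00833333° lon × 0.00416667° lat. Centre is SW corner plus half of each.
latitude 44.92708° S, longitude 175.27083° E.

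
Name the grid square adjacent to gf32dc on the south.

Latitude subsquare c = 2; −1 → 1 = b.
The longitude characters are unchanged.

GF32db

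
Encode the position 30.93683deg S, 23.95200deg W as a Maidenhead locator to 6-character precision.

Add 180° to longitude and 90° to latitude: 156.0480, 59.0632.
Field: lon ⌊156.0480/20⌋ = 7 → H; lat ⌊59.0632/10⌋ = 5 → F.
Square: lon ⌊16.0480/2⌋ = 8; lat ⌊9.0632/1⌋ = 9.
Subsquare: lon ⌊0.0480/0.0833333⌋ = 0 → a; lat ⌊0.0632/0.0416667⌋ = 1 → b.

HF89ab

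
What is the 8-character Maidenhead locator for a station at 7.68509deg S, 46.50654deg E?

LI32gh05

Add 180° to longitude and 90° to latitude: 226.50654, 82.31491.
Field: lon ⌊226.50654/20⌋ = 11 → L; lat ⌊82.31491/10⌋ = 8 → I.
Square: lon ⌊6.50654/2⌋ = 3; lat ⌊2.31491/1⌋ = 2.
Subsquare: lon ⌊0.50654/0.0833333⌋ = 6 → g; lat ⌊0.31491/0.0416667⌋ = 7 → h.
Extended square: lon ⌊0.00654/0.00833333⌋ = 0; lat ⌊0.02324/0.00416667⌋ = 5.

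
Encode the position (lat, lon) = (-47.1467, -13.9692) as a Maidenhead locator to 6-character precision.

IE32au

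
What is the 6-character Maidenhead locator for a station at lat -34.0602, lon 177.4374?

RF85rw

Shift to the Maidenhead origin (180°W, 90°S): lon 357.4374, lat 55.9398.
Field: lon ⌊357.4374/20⌋ = 17 → R; lat ⌊55.9398/10⌋ = 5 → F.
Square: lon ⌊17.4374/2⌋ = 8; lat ⌊5.9398/1⌋ = 5.
Subsquare: lon ⌊1.4374/0.0833333⌋ = 17 → r; lat ⌊0.9398/0.0416667⌋ = 22 → w.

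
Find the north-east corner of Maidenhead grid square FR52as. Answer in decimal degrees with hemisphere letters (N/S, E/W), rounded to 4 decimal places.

Field F=5, R=17: +5·20° lon, +17·10° lat → SW at lon -80°, lat 80°.
Square 5, 2: +5·2° lon, +2·1° lat → SW at lon -70°, lat 82°.
Subsquare a=0, s=18: +0·0.0833333° lon, +18·0.0416667° lat → SW at lon -70°, lat 82.75°.
Cell spans 0.0833333° lon × 0.0416667° lat. NE corner is SW corner plus one full cell.
latitude 82.7917° N, longitude 69.9167° W.

82.7917° N, 69.9167° W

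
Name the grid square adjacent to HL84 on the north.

HL85

Latitude square 4; +1 → 5.
The longitude characters are unchanged.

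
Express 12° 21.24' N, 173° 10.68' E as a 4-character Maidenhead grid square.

Shift to the Maidenhead origin (180°W, 90°S): lon 353.18, lat 102.35.
Field (20°×10°, letters A–R): lon ⌊353.18/20⌋ = 17 → R; lat ⌊102.35/10⌋ = 10 → K.
Square (2°×1°, digits 0–9): lon ⌊13.18/2⌋ = 6; lat ⌊2.35/1⌋ = 2.

RK62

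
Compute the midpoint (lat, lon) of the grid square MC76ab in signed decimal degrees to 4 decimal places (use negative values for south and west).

-63.9375, 74.0417

Field M=12, C=2: +12·20° lon, +2·10° lat → SW at lon 60°, lat -70°.
Square 7, 6: +7·2° lon, +6·1° lat → SW at lon 74°, lat -64°.
Subsquare a=0, b=1: +0·0.0833333° lon, +1·0.0416667° lat → SW at lon 74°, lat -63.9583°.
Cell spans 0.0833333° lon × 0.0416667° lat. Centre is SW corner plus half of each.
latitude -63.9375, longitude 74.0417.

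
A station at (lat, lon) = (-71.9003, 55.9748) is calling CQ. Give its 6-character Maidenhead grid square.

LB78xc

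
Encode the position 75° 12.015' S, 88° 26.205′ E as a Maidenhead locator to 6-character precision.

NB44ft

Add 180° to longitude and 90° to latitude: 268.4368, 14.7998.
Field: 268.4368/20 → 13 → N, 14.7998/10 → 1 → B; chars NB.
Square: 8.4368/2 → 4, 4.7998/1 → 4; chars 44.
Subsquare: 0.4368/0.0833333 → 5 → f, 0.7998/0.0416667 → 19 → t; chars ft.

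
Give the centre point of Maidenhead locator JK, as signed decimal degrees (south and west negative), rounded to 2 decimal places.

15.00, 10.00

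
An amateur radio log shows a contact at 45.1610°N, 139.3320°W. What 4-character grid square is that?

Add 180° to longitude and 90° to latitude: 40.67, 135.16.
Field: 40.67/20 → 2 → C, 135.16/10 → 13 → N; chars CN.
Square: 0.67/2 → 0, 5.16/1 → 5; chars 05.

CN05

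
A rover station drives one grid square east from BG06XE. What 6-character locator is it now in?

BG16ae

Longitude subsquare x = 23; +1 → 24, wraps to 0 = a, carry into square.
Longitude square 0; +1 → 1.
The latitude characters are unchanged.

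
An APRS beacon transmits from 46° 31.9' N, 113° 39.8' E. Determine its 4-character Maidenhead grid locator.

ON66

Add 180° to longitude and 90° to latitude: 293.66, 136.53.
Field: lon ⌊293.66/20⌋ = 14 → O; lat ⌊136.53/10⌋ = 13 → N.
Square: lon ⌊13.66/2⌋ = 6; lat ⌊6.53/1⌋ = 6.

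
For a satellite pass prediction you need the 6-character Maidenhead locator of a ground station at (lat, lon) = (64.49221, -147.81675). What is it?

BP64cl

Add 180° to longitude and 90° to latitude: 32.1832, 154.4922.
Field: lon ⌊32.1832/20⌋ = 1 → B; lat ⌊154.4922/10⌋ = 15 → P.
Square: lon ⌊12.1832/2⌋ = 6; lat ⌊4.4922/1⌋ = 4.
Subsquare: lon ⌊0.1832/0.0833333⌋ = 2 → c; lat ⌊0.4922/0.0416667⌋ = 11 → l.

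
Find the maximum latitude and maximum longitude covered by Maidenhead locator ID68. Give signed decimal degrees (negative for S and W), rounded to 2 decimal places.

Field I=8, D=3: +8·20° lon, +3·10° lat → SW at lon -20°, lat -60°.
Square 6, 8: +6·2° lon, +8·1° lat → SW at lon -8°, lat -52°.
Cell spans 2° lon × 1° lat. NE corner is SW corner plus one full cell.
latitude -51.00, longitude -6.00.

-51.00, -6.00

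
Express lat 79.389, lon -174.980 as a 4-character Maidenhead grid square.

AQ29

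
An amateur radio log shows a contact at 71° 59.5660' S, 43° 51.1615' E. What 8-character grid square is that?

Add 180° to longitude and 90° to latitude: 223.85269, 18.00723.
Field: lon ⌊223.85269/20⌋ = 11 → L; lat ⌊18.00723/10⌋ = 1 → B.
Square: lon ⌊3.85269/2⌋ = 1; lat ⌊8.00723/1⌋ = 8.
Subsquare: lon ⌊1.85269/0.0833333⌋ = 22 → w; lat ⌊0.00723/0.0416667⌋ = 0 → a.
Extended square: lon ⌊0.01936/0.00833333⌋ = 2; lat ⌊0.00723/0.00416667⌋ = 1.

LB18wa21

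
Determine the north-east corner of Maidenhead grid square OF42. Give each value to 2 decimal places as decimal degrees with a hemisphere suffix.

37.00° S, 110.00° E

Field O=14, F=5: +14·20° lon, +5·10° lat → SW at lon 100°, lat -40°.
Square 4, 2: +4·2° lon, +2·1° lat → SW at lon 108°, lat -38°.
Cell spans 2° lon × 1° lat. NE corner is SW corner plus one full cell.
latitude 37.00° S, longitude 110.00° E.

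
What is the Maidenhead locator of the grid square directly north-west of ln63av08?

LN53xv99

Longitude extended square 0; −1 → -1, wraps to 9, carry into subsquare.
Longitude subsquare a = 0; −1 → -1, wraps to 23 = x, carry into square.
Longitude square 6; −1 → 5.
Latitude extended square 8; +1 → 9.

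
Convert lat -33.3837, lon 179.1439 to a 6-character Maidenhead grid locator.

Shift to the Maidenhead origin (180°W, 90°S): lon 359.1439, lat 56.6163.
Field (20°×10°, letters A–R): lon ⌊359.1439/20⌋ = 17 → R; lat ⌊56.6163/10⌋ = 5 → F.
Square (2°×1°, digits 0–9): lon ⌊19.1439/2⌋ = 9; lat ⌊6.6163/1⌋ = 6.
Subsquare (5′×2.5′, letters a–x): lon ⌊1.1439/0.0833333⌋ = 13 → n; lat ⌊0.6163/0.0416667⌋ = 14 → o.

RF96no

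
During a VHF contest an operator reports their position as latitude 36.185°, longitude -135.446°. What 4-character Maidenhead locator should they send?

CM26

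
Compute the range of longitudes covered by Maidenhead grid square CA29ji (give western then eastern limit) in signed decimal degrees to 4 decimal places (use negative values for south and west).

-135.2500, -135.1667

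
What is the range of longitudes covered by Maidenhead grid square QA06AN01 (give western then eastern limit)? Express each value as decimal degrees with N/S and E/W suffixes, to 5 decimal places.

140.00000° E, 140.00833° E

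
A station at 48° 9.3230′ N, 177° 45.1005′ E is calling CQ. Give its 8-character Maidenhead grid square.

RN88vd07

Add 180° to longitude and 90° to latitude: 357.75167, 138.15538.
Field: lon ⌊357.75167/20⌋ = 17 → R; lat ⌊138.15538/10⌋ = 13 → N.
Square: lon ⌊17.75167/2⌋ = 8; lat ⌊8.15538/1⌋ = 8.
Subsquare: lon ⌊1.75167/0.0833333⌋ = 21 → v; lat ⌊0.15538/0.0416667⌋ = 3 → d.
Extended square: lon ⌊0.00167/0.00833333⌋ = 0; lat ⌊0.03038/0.00416667⌋ = 7.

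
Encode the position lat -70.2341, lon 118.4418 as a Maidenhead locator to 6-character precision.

OB99fs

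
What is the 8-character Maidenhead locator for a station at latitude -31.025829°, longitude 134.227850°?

Shift to the Maidenhead origin (180°W, 90°S): lon 314.22785, lat 58.97417.
Field: 314.22785/20 → 15 → P, 58.97417/10 → 5 → F; chars PF.
Square: 14.22785/2 → 7, 8.97417/1 → 8; chars 78.
Subsquare: 0.22785/0.0833333 → 2 → c, 0.97417/0.0416667 → 23 → x; chars cx.
Extended square: 0.06118/0.00833333 → 7, 0.01584/0.00416667 → 3; chars 73.

PF78cx73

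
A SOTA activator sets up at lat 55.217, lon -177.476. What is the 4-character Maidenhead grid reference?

Add 180° to longitude and 90° to latitude: 2.52, 145.22.
Field: 2.52/20 → 0 → A, 145.22/10 → 14 → O; chars AO.
Square: 2.52/2 → 1, 5.22/1 → 5; chars 15.

AO15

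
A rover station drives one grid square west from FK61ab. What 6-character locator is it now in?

Longitude subsquare a = 0; −1 → -1, wraps to 23 = x, carry into square.
Longitude square 6; −1 → 5.
The latitude characters are unchanged.

FK51xb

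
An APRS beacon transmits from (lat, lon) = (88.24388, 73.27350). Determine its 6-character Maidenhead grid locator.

Add 180° to longitude and 90° to latitude: 253.2735, 178.2439.
Field (20°×10°, letters A–R): 253.2735/20 → 12 → M, 178.2439/10 → 17 → R; chars MR.
Square (2°×1°, digits 0–9): 13.2735/2 → 6, 8.2439/1 → 8; chars 68.
Subsquare (5′×2.5′, letters a–x): 1.2735/0.0833333 → 15 → p, 0.2439/0.0416667 → 5 → f; chars pf.

MR68pf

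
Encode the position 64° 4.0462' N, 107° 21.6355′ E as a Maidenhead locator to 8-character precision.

OP34qb36

Shift to the Maidenhead origin (180°W, 90°S): lon 287.36059, lat 154.06744.
Field: 287.36059/20 → 14 → O, 154.06744/10 → 15 → P; chars OP.
Square: 7.36059/2 → 3, 4.06744/1 → 4; chars 34.
Subsquare: 1.36059/0.0833333 → 16 → q, 0.06744/0.0416667 → 1 → b; chars qb.
Extended square: 0.02726/0.00833333 → 3, 0.02577/0.00416667 → 6; chars 36.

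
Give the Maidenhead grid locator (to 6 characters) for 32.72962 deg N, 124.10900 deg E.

PM22br

Offset from 180°W / 90°S: lon 304.1090°, lat 122.7296°.
Field: 304.1090/20 → 15 → P, 122.7296/10 → 12 → M; chars PM.
Square: 4.1090/2 → 2, 2.7296/1 → 2; chars 22.
Subsquare: 0.1090/0.0833333 → 1 → b, 0.7296/0.0416667 → 17 → r; chars br.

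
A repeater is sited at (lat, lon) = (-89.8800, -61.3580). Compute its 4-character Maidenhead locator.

Offset from 180°W / 90°S: lon 118.64°, lat 0.12°.
Field: lon ⌊118.64/20⌋ = 5 → F; lat ⌊0.12/10⌋ = 0 → A.
Square: lon ⌊18.64/2⌋ = 9; lat ⌊0.12/1⌋ = 0.

FA90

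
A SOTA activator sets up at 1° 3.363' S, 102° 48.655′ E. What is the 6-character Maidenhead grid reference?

OI18jw

Offset from 180°W / 90°S: lon 282.8109°, lat 88.9440°.
Field (20°×10°, letters A–R): lon ⌊282.8109/20⌋ = 14 → O; lat ⌊88.9440/10⌋ = 8 → I.
Square (2°×1°, digits 0–9): lon ⌊2.8109/2⌋ = 1; lat ⌊8.9440/1⌋ = 8.
Subsquare (5′×2.5′, letters a–x): lon ⌊0.8109/0.0833333⌋ = 9 → j; lat ⌊0.9440/0.0416667⌋ = 22 → w.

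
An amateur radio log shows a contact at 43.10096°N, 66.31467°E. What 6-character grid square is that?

MN33dc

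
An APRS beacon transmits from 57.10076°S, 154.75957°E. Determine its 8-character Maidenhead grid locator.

QD72jv15

Offset from 180°W / 90°S: lon 334.75957°, lat 32.89924°.
Field: lon ⌊334.75957/20⌋ = 16 → Q; lat ⌊32.89924/10⌋ = 3 → D.
Square: lon ⌊14.75957/2⌋ = 7; lat ⌊2.89924/1⌋ = 2.
Subsquare: lon ⌊0.75957/0.0833333⌋ = 9 → j; lat ⌊0.89924/0.0416667⌋ = 21 → v.
Extended square: lon ⌊0.00957/0.00833333⌋ = 1; lat ⌊0.02424/0.00416667⌋ = 5.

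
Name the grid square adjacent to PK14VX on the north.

PK15va

Latitude subsquare x = 23; +1 → 24, wraps to 0 = a, carry into square.
Latitude square 4; +1 → 5.
The longitude characters are unchanged.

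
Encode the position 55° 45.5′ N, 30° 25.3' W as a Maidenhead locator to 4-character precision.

HO45

Offset from 180°W / 90°S: lon 149.58°, lat 145.76°.
Field: 149.58/20 → 7 → H, 145.76/10 → 14 → O; chars HO.
Square: 9.58/2 → 4, 5.76/1 → 5; chars 45.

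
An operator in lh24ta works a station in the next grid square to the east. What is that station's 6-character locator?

LH24ua

Longitude subsquare t = 19; +1 → 20 = u.
The latitude characters are unchanged.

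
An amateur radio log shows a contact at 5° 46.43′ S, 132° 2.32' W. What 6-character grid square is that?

CI34xf

Shift to the Maidenhead origin (180°W, 90°S): lon 47.9613, lat 84.2262.
Field: 47.9613/20 → 2 → C, 84.2262/10 → 8 → I; chars CI.
Square: 7.9613/2 → 3, 4.2262/1 → 4; chars 34.
Subsquare: 1.9613/0.0833333 → 23 → x, 0.2262/0.0416667 → 5 → f; chars xf.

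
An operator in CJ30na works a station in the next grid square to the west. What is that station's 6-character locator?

Longitude subsquare n = 13; −1 → 12 = m.
The latitude characters are unchanged.

CJ30ma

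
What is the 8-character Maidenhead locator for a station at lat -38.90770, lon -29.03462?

HF51lc52

Add 180° to longitude and 90° to latitude: 150.96538, 51.09230.
Field: lon ⌊150.96538/20⌋ = 7 → H; lat ⌊51.09230/10⌋ = 5 → F.
Square: lon ⌊10.96538/2⌋ = 5; lat ⌊1.09230/1⌋ = 1.
Subsquare: lon ⌊0.96538/0.0833333⌋ = 11 → l; lat ⌊0.09230/0.0416667⌋ = 2 → c.
Extended square: lon ⌊0.04871/0.00833333⌋ = 5; lat ⌊0.00897/0.00416667⌋ = 2.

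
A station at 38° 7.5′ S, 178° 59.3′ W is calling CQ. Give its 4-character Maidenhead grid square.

AF01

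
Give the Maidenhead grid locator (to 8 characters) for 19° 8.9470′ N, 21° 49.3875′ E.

KK09vd85

Add 180° to longitude and 90° to latitude: 201.82313, 109.14912.
Field: 201.82313/20 → 10 → K, 109.14912/10 → 10 → K; chars KK.
Square: 1.82313/2 → 0, 9.14912/1 → 9; chars 09.
Subsquare: 1.82313/0.0833333 → 21 → v, 0.14912/0.0416667 → 3 → d; chars vd.
Extended square: 0.07313/0.00833333 → 8, 0.02412/0.00416667 → 5; chars 85.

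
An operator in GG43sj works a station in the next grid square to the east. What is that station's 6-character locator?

Longitude subsquare s = 18; +1 → 19 = t.
The latitude characters are unchanged.

GG43tj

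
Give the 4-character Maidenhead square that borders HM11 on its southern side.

Latitude square 1; −1 → 0.
The longitude characters are unchanged.

HM10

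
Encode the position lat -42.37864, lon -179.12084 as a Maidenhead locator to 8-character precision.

Add 180° to longitude and 90° to latitude: 0.87916, 47.62136.
Field: lon ⌊0.87916/20⌋ = 0 → A; lat ⌊47.62136/10⌋ = 4 → E.
Square: lon ⌊0.87916/2⌋ = 0; lat ⌊7.62136/1⌋ = 7.
Subsquare: lon ⌊0.87916/0.0833333⌋ = 10 → k; lat ⌊0.62136/0.0416667⌋ = 14 → o.
Extended square: lon ⌊0.04583/0.00833333⌋ = 5; lat ⌊0.03803/0.00416667⌋ = 9.

AE07ko59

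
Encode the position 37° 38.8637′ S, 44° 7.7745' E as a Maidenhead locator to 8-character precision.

LF22bi54

Shift to the Maidenhead origin (180°W, 90°S): lon 224.12957, lat 52.35227.
Field: 224.12957/20 → 11 → L, 52.35227/10 → 5 → F; chars LF.
Square: 4.12957/2 → 2, 2.35227/1 → 2; chars 22.
Subsquare: 0.12957/0.0833333 → 1 → b, 0.35227/0.0416667 → 8 → i; chars bi.
Extended square: 0.04624/0.00833333 → 5, 0.01894/0.00416667 → 4; chars 54.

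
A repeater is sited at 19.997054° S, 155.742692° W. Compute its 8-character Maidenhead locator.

Offset from 180°W / 90°S: lon 24.25731°, lat 70.00295°.
Field: 24.25731/20 → 1 → B, 70.00295/10 → 7 → H; chars BH.
Square: 4.25731/2 → 2, 0.00295/1 → 0; chars 20.
Subsquare: 0.25731/0.0833333 → 3 → d, 0.00295/0.0416667 → 0 → a; chars da.
Extended square: 0.00731/0.00833333 → 0, 0.00295/0.00416667 → 0; chars 00.

BH20da00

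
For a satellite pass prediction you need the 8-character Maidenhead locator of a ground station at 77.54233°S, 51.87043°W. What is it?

Offset from 180°W / 90°S: lon 128.12957°, lat 12.45767°.
Field: lon ⌊128.12957/20⌋ = 6 → G; lat ⌊12.45767/10⌋ = 1 → B.
Square: lon ⌊8.12957/2⌋ = 4; lat ⌊2.45767/1⌋ = 2.
Subsquare: lon ⌊0.12957/0.0833333⌋ = 1 → b; lat ⌊0.45767/0.0416667⌋ = 10 → k.
Extended square: lon ⌊0.04624/0.00833333⌋ = 5; lat ⌊0.04100/0.00416667⌋ = 9.

GB42bk59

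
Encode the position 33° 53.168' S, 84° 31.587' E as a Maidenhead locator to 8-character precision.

NF26gc37

Offset from 180°W / 90°S: lon 264.52645°, lat 56.11387°.
Field: lon ⌊264.52645/20⌋ = 13 → N; lat ⌊56.11387/10⌋ = 5 → F.
Square: lon ⌊4.52645/2⌋ = 2; lat ⌊6.11387/1⌋ = 6.
Subsquare: lon ⌊0.52645/0.0833333⌋ = 6 → g; lat ⌊0.11387/0.0416667⌋ = 2 → c.
Extended square: lon ⌊0.02645/0.00833333⌋ = 3; lat ⌊0.03053/0.00416667⌋ = 7.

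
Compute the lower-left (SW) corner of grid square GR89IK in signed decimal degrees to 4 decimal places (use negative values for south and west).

Field G=6, R=17: +6·20° lon, +17·10° lat → SW at lon -60°, lat 80°.
Square 8, 9: +8·2° lon, +9·1° lat → SW at lon -44°, lat 89°.
Subsquare i=8, k=10: +8·0.0833333° lon, +10·0.0416667° lat → SW at lon -43.3333°, lat 89.4167°.
latitude 89.4167, longitude -43.3333.

89.4167, -43.3333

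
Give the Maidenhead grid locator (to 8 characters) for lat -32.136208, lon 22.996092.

Shift to the Maidenhead origin (180°W, 90°S): lon 202.99609, lat 57.86379.
Field: lon ⌊202.99609/20⌋ = 10 → K; lat ⌊57.86379/10⌋ = 5 → F.
Square: lon ⌊2.99609/2⌋ = 1; lat ⌊7.86379/1⌋ = 7.
Subsquare: lon ⌊0.99609/0.0833333⌋ = 11 → l; lat ⌊0.86379/0.0416667⌋ = 20 → u.
Extended square: lon ⌊0.07943/0.00833333⌋ = 9; lat ⌊0.03046/0.00416667⌋ = 7.

KF17lu97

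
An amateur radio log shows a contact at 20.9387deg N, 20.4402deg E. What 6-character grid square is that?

Shift to the Maidenhead origin (180°W, 90°S): lon 200.4402, lat 110.9387.
Field (20°×10°, letters A–R): lon ⌊200.4402/20⌋ = 10 → K; lat ⌊110.9387/10⌋ = 11 → L.
Square (2°×1°, digits 0–9): lon ⌊0.4402/2⌋ = 0; lat ⌊0.9387/1⌋ = 0.
Subsquare (5′×2.5′, letters a–x): lon ⌊0.4402/0.0833333⌋ = 5 → f; lat ⌊0.9387/0.0416667⌋ = 22 → w.

KL00fw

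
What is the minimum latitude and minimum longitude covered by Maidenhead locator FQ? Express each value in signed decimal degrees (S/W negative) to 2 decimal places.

Field F=5, Q=16: +5·20° lon, +16·10° lat → SW at lon -80°, lat 70°.
latitude 70.00, longitude -80.00.

70.00, -80.00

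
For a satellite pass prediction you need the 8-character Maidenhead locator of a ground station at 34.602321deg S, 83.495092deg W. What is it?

Shift to the Maidenhead origin (180°W, 90°S): lon 96.50491, lat 55.39768.
Field (20°×10°, letters A–R): lon ⌊96.50491/20⌋ = 4 → E; lat ⌊55.39768/10⌋ = 5 → F.
Square (2°×1°, digits 0–9): lon ⌊16.50491/2⌋ = 8; lat ⌊5.39768/1⌋ = 5.
Subsquare (5′×2.5′, letters a–x): lon ⌊0.50491/0.0833333⌋ = 6 → g; lat ⌊0.39768/0.0416667⌋ = 9 → j.
Extended square (30″×15″, digits 0–9): lon ⌊0.00491/0.00833333⌋ = 0; lat ⌊0.02268/0.00416667⌋ = 5.

EF85gj05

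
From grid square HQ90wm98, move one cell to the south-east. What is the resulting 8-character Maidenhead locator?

HQ90xm07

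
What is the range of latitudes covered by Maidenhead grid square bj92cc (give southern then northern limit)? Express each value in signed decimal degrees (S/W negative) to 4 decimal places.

2.0833, 2.1250

Field B=1, J=9: +1·20° lon, +9·10° lat → SW at lon -160°, lat 0°.
Square 9, 2: +9·2° lon, +2·1° lat → SW at lon -142°, lat 2°.
Subsquare c=2, c=2: +2·0.0833333° lon, +2·0.0416667° lat → SW at lon -141.833°, lat 2.08333°.
Cell spans 0.0833333° lon × 0.0416667° lat.
south 2.0833, north 2.1250.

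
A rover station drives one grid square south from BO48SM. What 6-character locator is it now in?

BO48sl

Latitude subsquare m = 12; −1 → 11 = l.
The longitude characters are unchanged.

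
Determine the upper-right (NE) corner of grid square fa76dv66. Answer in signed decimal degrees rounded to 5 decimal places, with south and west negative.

-83.09583, -65.69167

Field F=5, A=0: +5·20° lon, +0·10° lat → SW at lon -80°, lat -90°.
Square 7, 6: +7·2° lon, +6·1° lat → SW at lon -66°, lat -84°.
Subsquare d=3, v=21: +3·0.0833333° lon, +21·0.0416667° lat → SW at lon -65.75°, lat -83.125°.
Extended square 6, 6: +6·0.00833333° lon, +6·0.00416667° lat → SW at lon -65.7°, lat -83.1°.
Cell spans 0.00833333° lon × 0.00416667° lat. NE corner is SW corner plus one full cell.
latitude -83.09583, longitude -65.69167.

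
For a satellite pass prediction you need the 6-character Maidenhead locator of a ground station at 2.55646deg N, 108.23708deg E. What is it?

OJ42cn

Offset from 180°W / 90°S: lon 288.2371°, lat 92.5565°.
Field: 288.2371/20 → 14 → O, 92.5565/10 → 9 → J; chars OJ.
Square: 8.2371/2 → 4, 2.5565/1 → 2; chars 42.
Subsquare: 0.2371/0.0833333 → 2 → c, 0.5565/0.0416667 → 13 → n; chars cn.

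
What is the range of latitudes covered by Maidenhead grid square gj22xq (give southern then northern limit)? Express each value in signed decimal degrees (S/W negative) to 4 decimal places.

2.6667, 2.7083

Field G=6, J=9: +6·20° lon, +9·10° lat → SW at lon -60°, lat 0°.
Square 2, 2: +2·2° lon, +2·1° lat → SW at lon -56°, lat 2°.
Subsquare x=23, q=16: +23·0.0833333° lon, +16·0.0416667° lat → SW at lon -54.0833°, lat 2.66667°.
Cell spans 0.0833333° lon × 0.0416667° lat.
south 2.6667, north 2.7083.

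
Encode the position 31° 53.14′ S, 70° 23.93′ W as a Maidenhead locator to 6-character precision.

Shift to the Maidenhead origin (180°W, 90°S): lon 109.6012, lat 58.1143.
Field: lon ⌊109.6012/20⌋ = 5 → F; lat ⌊58.1143/10⌋ = 5 → F.
Square: lon ⌊9.6012/2⌋ = 4; lat ⌊8.1143/1⌋ = 8.
Subsquare: lon ⌊1.6012/0.0833333⌋ = 19 → t; lat ⌊0.1143/0.0416667⌋ = 2 → c.

FF48tc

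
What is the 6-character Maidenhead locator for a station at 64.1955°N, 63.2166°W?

FP84je

Shift to the Maidenhead origin (180°W, 90°S): lon 116.7834, lat 154.1955.
Field: 116.7834/20 → 5 → F, 154.1955/10 → 15 → P; chars FP.
Square: 16.7834/2 → 8, 4.1955/1 → 4; chars 84.
Subsquare: 0.7834/0.0833333 → 9 → j, 0.1955/0.0416667 → 4 → e; chars je.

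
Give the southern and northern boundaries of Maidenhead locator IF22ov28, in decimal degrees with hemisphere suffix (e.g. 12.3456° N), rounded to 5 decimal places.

37.09167° S, 37.08750° S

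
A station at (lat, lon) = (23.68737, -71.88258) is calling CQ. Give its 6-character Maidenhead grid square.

FL43bq

Shift to the Maidenhead origin (180°W, 90°S): lon 108.1174, lat 113.6874.
Field: lon ⌊108.1174/20⌋ = 5 → F; lat ⌊113.6874/10⌋ = 11 → L.
Square: lon ⌊8.1174/2⌋ = 4; lat ⌊3.6874/1⌋ = 3.
Subsquare: lon ⌊0.1174/0.0833333⌋ = 1 → b; lat ⌊0.6874/0.0416667⌋ = 16 → q.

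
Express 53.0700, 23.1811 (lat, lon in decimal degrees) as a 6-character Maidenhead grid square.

KO13ob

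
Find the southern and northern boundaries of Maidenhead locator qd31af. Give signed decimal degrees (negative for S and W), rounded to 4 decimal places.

Field Q=16, D=3: +16·20° lon, +3·10° lat → SW at lon 140°, lat -60°.
Square 3, 1: +3·2° lon, +1·1° lat → SW at lon 146°, lat -59°.
Subsquare a=0, f=5: +0·0.0833333° lon, +5·0.0416667° lat → SW at lon 146°, lat -58.7917°.
Cell spans 0.0833333° lon × 0.0416667° lat.
south -58.7917, north -58.7500.

-58.7917, -58.7500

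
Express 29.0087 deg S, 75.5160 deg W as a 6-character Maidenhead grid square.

Offset from 180°W / 90°S: lon 104.4840°, lat 60.9913°.
Field (20°×10°, letters A–R): lon ⌊104.4840/20⌋ = 5 → F; lat ⌊60.9913/10⌋ = 6 → G.
Square (2°×1°, digits 0–9): lon ⌊4.4840/2⌋ = 2; lat ⌊0.9913/1⌋ = 0.
Subsquare (5′×2.5′, letters a–x): lon ⌊0.4840/0.0833333⌋ = 5 → f; lat ⌊0.9913/0.0416667⌋ = 23 → x.

FG20fx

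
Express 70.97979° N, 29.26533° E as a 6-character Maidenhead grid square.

KQ40px

Offset from 180°W / 90°S: lon 209.2653°, lat 160.9798°.
Field: 209.2653/20 → 10 → K, 160.9798/10 → 16 → Q; chars KQ.
Square: 9.2653/2 → 4, 0.9798/1 → 0; chars 40.
Subsquare: 1.2653/0.0833333 → 15 → p, 0.9798/0.0416667 → 23 → x; chars px.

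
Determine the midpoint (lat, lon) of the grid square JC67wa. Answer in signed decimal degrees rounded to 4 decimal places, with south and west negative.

Field J=9, C=2: +9·20° lon, +2·10° lat → SW at lon 0°, lat -70°.
Square 6, 7: +6·2° lon, +7·1° lat → SW at lon 12°, lat -63°.
Subsquare w=22, a=0: +22·0.0833333° lon, +0·0.0416667° lat → SW at lon 13.8333°, lat -63°.
Cell spans 0.0833333° lon × 0.0416667° lat. Centre is SW corner plus half of each.
latitude -62.9792, longitude 13.8750.

-62.9792, 13.8750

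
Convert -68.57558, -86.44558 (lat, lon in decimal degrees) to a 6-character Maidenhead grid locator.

EC61sk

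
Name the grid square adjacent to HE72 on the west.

Longitude square 7; −1 → 6.
The latitude characters are unchanged.

HE62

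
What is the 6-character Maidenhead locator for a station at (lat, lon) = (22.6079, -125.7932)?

CL72co

Offset from 180°W / 90°S: lon 54.2068°, lat 112.6079°.
Field (20°×10°, letters A–R): 54.2068/20 → 2 → C, 112.6079/10 → 11 → L; chars CL.
Square (2°×1°, digits 0–9): 14.2068/2 → 7, 2.6079/1 → 2; chars 72.
Subsquare (5′×2.5′, letters a–x): 0.2068/0.0833333 → 2 → c, 0.6079/0.0416667 → 14 → o; chars co.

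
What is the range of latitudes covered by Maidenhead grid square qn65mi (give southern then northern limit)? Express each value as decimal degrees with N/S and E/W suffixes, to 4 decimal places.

Field Q=16, N=13: +16·20° lon, +13·10° lat → SW at lon 140°, lat 40°.
Square 6, 5: +6·2° lon, +5·1° lat → SW at lon 152°, lat 45°.
Subsquare m=12, i=8: +12·0.0833333° lon, +8·0.0416667° lat → SW at lon 153°, lat 45.3333°.
Cell spans 0.0833333° lon × 0.0416667° lat.
south 45.3333° N, north 45.3750° N.

45.3333° N, 45.3750° N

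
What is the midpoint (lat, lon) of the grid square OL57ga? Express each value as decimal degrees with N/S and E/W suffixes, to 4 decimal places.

27.0208° N, 110.5417° E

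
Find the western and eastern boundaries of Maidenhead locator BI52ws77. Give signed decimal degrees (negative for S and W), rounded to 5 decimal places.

-148.10833, -148.10000

Field B=1, I=8: +1·20° lon, +8·10° lat → SW at lon -160°, lat -10°.
Square 5, 2: +5·2° lon, +2·1° lat → SW at lon -150°, lat -8°.
Subsquare w=22, s=18: +22·0.0833333° lon, +18·0.0416667° lat → SW at lon -148.167°, lat -7.25°.
Extended square 7, 7: +7·0.00833333° lon, +7·0.00416667° lat → SW at lon -148.108°, lat -7.22083°.
Cell spans 0.00833333° lon × 0.00416667° lat.
west -148.10833, east -148.10000.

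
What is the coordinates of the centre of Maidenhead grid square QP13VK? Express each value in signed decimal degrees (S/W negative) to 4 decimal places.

63.4375, 143.7917

Field Q=16, P=15: +16·20° lon, +15·10° lat → SW at lon 140°, lat 60°.
Square 1, 3: +1·2° lon, +3·1° lat → SW at lon 142°, lat 63°.
Subsquare v=21, k=10: +21·0.0833333° lon, +10·0.0416667° lat → SW at lon 143.75°, lat 63.4167°.
Cell spans 0.0833333° lon × 0.0416667° lat. Centre is SW corner plus half of each.
latitude 63.4375, longitude 143.7917.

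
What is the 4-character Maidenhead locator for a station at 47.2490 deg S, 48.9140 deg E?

Offset from 180°W / 90°S: lon 228.91°, lat 42.75°.
Field: lon ⌊228.91/20⌋ = 11 → L; lat ⌊42.75/10⌋ = 4 → E.
Square: lon ⌊8.91/2⌋ = 4; lat ⌊2.75/1⌋ = 2.

LE42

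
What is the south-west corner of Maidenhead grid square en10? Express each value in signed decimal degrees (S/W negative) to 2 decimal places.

40.00, -98.00

Field E=4, N=13: +4·20° lon, +13·10° lat → SW at lon -100°, lat 40°.
Square 1, 0: +1·2° lon, +0·1° lat → SW at lon -98°, lat 40°.
latitude 40.00, longitude -98.00.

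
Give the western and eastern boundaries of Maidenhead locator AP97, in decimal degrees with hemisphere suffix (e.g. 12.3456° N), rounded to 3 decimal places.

Field A=0, P=15: +0·20° lon, +15·10° lat → SW at lon -180°, lat 60°.
Square 9, 7: +9·2° lon, +7·1° lat → SW at lon -162°, lat 67°.
Cell spans 2° lon × 1° lat.
west 162.000° W, east 160.000° W.

162.000° W, 160.000° W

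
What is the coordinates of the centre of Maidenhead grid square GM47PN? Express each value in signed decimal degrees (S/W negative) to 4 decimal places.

37.5625, -50.7083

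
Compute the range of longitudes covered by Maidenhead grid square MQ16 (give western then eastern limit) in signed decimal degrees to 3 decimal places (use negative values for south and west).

Field M=12, Q=16: +12·20° lon, +16·10° lat → SW at lon 60°, lat 70°.
Square 1, 6: +1·2° lon, +6·1° lat → SW at lon 62°, lat 76°.
Cell spans 2° lon × 1° lat.
west 62.000, east 64.000.

62.000, 64.000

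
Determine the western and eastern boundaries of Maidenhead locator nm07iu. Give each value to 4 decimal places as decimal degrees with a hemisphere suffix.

Field N=13, M=12: +13·20° lon, +12·10° lat → SW at lon 80°, lat 30°.
Square 0, 7: +0·2° lon, +7·1° lat → SW at lon 80°, lat 37°.
Subsquare i=8, u=20: +8·0.0833333° lon, +20·0.0416667° lat → SW at lon 80.6667°, lat 37.8333°.
Cell spans 0.0833333° lon × 0.0416667° lat.
west 80.6667° E, east 80.7500° E.

80.6667° E, 80.7500° E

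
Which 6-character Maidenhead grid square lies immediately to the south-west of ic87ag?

Longitude subsquare a = 0; −1 → -1, wraps to 23 = x, carry into square.
Longitude square 8; −1 → 7.
Latitude subsquare g = 6; −1 → 5 = f.

IC77xf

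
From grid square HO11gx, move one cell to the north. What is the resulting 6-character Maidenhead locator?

HO12ga

Latitude subsquare x = 23; +1 → 24, wraps to 0 = a, carry into square.
Latitude square 1; +1 → 2.
The longitude characters are unchanged.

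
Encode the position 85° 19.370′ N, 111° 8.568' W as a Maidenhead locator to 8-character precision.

Shift to the Maidenhead origin (180°W, 90°S): lon 68.85720, lat 175.32283.
Field: 68.85720/20 → 3 → D, 175.32283/10 → 17 → R; chars DR.
Square: 8.85720/2 → 4, 5.32283/1 → 5; chars 45.
Subsquare: 0.85720/0.0833333 → 10 → k, 0.32283/0.0416667 → 7 → h; chars kh.
Extended square: 0.02387/0.00833333 → 2, 0.03117/0.00416667 → 7; chars 27.

DR45kh27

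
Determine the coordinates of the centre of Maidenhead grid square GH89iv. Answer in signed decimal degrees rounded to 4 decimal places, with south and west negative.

Field G=6, H=7: +6·20° lon, +7·10° lat → SW at lon -60°, lat -20°.
Square 8, 9: +8·2° lon, +9·1° lat → SW at lon -44°, lat -11°.
Subsquare i=8, v=21: +8·0.0833333° lon, +21·0.0416667° lat → SW at lon -43.3333°, lat -10.125°.
Cell spans 0.0833333° lon × 0.0416667° lat. Centre is SW corner plus half of each.
latitude -10.1042, longitude -43.2917.

-10.1042, -43.2917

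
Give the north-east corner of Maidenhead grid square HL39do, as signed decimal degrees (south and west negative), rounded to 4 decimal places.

Field H=7, L=11: +7·20° lon, +11·10° lat → SW at lon -40°, lat 20°.
Square 3, 9: +3·2° lon, +9·1° lat → SW at lon -34°, lat 29°.
Subsquare d=3, o=14: +3·0.0833333° lon, +14·0.0416667° lat → SW at lon -33.75°, lat 29.5833°.
Cell spans 0.0833333° lon × 0.0416667° lat. NE corner is SW corner plus one full cell.
latitude 29.6250, longitude -33.6667.

29.6250, -33.6667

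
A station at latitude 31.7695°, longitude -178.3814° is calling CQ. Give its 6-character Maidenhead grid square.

Shift to the Maidenhead origin (180°W, 90°S): lon 1.6186, lat 121.7695.
Field (20°×10°, letters A–R): 1.6186/20 → 0 → A, 121.7695/10 → 12 → M; chars AM.
Square (2°×1°, digits 0–9): 1.6186/2 → 0, 1.7695/1 → 1; chars 01.
Subsquare (5′×2.5′, letters a–x): 1.6186/0.0833333 → 19 → t, 0.7695/0.0416667 → 18 → s; chars ts.

AM01ts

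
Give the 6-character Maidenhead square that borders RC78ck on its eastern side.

RC78dk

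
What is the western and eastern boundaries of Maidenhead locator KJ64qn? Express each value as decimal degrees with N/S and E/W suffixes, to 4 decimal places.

Field K=10, J=9: +10·20° lon, +9·10° lat → SW at lon 20°, lat 0°.
Square 6, 4: +6·2° lon, +4·1° lat → SW at lon 32°, lat 4°.
Subsquare q=16, n=13: +16·0.0833333° lon, +13·0.0416667° lat → SW at lon 33.3333°, lat 4.54167°.
Cell spans 0.0833333° lon × 0.0416667° lat.
west 33.3333° E, east 33.4167° E.

33.3333° E, 33.4167° E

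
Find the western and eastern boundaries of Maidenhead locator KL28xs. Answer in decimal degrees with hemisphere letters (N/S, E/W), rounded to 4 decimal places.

25.9167° E, 26.0000° E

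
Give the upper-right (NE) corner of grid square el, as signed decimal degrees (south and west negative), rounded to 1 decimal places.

30.0, -80.0

Field E=4, L=11: +4·20° lon, +11·10° lat → SW at lon -100°, lat 20°.
Cell spans 20° lon × 10° lat. NE corner is SW corner plus one full cell.
latitude 30.0, longitude -80.0.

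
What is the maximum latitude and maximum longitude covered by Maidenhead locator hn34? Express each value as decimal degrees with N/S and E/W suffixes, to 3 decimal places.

Field H=7, N=13: +7·20° lon, +13·10° lat → SW at lon -40°, lat 40°.
Square 3, 4: +3·2° lon, +4·1° lat → SW at lon -34°, lat 44°.
Cell spans 2° lon × 1° lat. NE corner is SW corner plus one full cell.
latitude 45.000° N, longitude 32.000° W.

45.000° N, 32.000° W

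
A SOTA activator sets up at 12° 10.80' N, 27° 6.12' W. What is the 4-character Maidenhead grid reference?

Offset from 180°W / 90°S: lon 152.90°, lat 102.18°.
Field (20°×10°, letters A–R): lon ⌊152.90/20⌋ = 7 → H; lat ⌊102.18/10⌋ = 10 → K.
Square (2°×1°, digits 0–9): lon ⌊12.90/2⌋ = 6; lat ⌊2.18/1⌋ = 2.

HK62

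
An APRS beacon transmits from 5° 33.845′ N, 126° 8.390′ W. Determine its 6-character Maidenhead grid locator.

CJ65wn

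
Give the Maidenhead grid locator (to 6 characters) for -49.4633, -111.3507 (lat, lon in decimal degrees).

DE40hm

Add 180° to longitude and 90° to latitude: 68.6493, 40.5367.
Field (20°×10°, letters A–R): 68.6493/20 → 3 → D, 40.5367/10 → 4 → E; chars DE.
Square (2°×1°, digits 0–9): 8.6493/2 → 4, 0.5367/1 → 0; chars 40.
Subsquare (5′×2.5′, letters a–x): 0.6493/0.0833333 → 7 → h, 0.5367/0.0416667 → 12 → m; chars hm.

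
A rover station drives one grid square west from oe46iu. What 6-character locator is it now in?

Longitude subsquare i = 8; −1 → 7 = h.
The latitude characters are unchanged.

OE46hu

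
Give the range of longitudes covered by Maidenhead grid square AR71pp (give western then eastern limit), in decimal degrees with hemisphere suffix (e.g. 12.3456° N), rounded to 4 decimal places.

164.7500° W, 164.6667° W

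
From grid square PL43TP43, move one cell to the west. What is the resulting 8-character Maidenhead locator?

PL43tp33

Longitude extended square 4; −1 → 3.
The latitude characters are unchanged.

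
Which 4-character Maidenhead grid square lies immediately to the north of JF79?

Latitude square 9; +1 → 10, wraps to 0, carry into field.
Latitude field F = 5; +1 → 6 = G.
The longitude characters are unchanged.

JG70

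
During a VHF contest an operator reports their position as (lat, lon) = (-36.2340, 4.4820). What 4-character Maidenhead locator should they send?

JF23

Add 180° to longitude and 90° to latitude: 184.48, 53.77.
Field: lon ⌊184.48/20⌋ = 9 → J; lat ⌊53.77/10⌋ = 5 → F.
Square: lon ⌊4.48/2⌋ = 2; lat ⌊3.77/1⌋ = 3.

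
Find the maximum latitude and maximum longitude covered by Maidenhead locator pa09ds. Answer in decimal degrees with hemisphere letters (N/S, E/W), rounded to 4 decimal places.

80.2083° S, 120.3333° E

Field P=15, A=0: +15·20° lon, +0·10° lat → SW at lon 120°, lat -90°.
Square 0, 9: +0·2° lon, +9·1° lat → SW at lon 120°, lat -81°.
Subsquare d=3, s=18: +3·0.0833333° lon, +18·0.0416667° lat → SW at lon 120.25°, lat -80.25°.
Cell spans 0.0833333° lon × 0.0416667° lat. NE corner is SW corner plus one full cell.
latitude 80.2083° S, longitude 120.3333° E.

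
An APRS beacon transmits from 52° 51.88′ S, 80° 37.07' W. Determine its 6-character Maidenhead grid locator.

ED97qd

Shift to the Maidenhead origin (180°W, 90°S): lon 99.3822, lat 37.1353.
Field (20°×10°, letters A–R): 99.3822/20 → 4 → E, 37.1353/10 → 3 → D; chars ED.
Square (2°×1°, digits 0–9): 19.3822/2 → 9, 7.1353/1 → 7; chars 97.
Subsquare (5′×2.5′, letters a–x): 1.3822/0.0833333 → 16 → q, 0.1353/0.0416667 → 3 → d; chars qd.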